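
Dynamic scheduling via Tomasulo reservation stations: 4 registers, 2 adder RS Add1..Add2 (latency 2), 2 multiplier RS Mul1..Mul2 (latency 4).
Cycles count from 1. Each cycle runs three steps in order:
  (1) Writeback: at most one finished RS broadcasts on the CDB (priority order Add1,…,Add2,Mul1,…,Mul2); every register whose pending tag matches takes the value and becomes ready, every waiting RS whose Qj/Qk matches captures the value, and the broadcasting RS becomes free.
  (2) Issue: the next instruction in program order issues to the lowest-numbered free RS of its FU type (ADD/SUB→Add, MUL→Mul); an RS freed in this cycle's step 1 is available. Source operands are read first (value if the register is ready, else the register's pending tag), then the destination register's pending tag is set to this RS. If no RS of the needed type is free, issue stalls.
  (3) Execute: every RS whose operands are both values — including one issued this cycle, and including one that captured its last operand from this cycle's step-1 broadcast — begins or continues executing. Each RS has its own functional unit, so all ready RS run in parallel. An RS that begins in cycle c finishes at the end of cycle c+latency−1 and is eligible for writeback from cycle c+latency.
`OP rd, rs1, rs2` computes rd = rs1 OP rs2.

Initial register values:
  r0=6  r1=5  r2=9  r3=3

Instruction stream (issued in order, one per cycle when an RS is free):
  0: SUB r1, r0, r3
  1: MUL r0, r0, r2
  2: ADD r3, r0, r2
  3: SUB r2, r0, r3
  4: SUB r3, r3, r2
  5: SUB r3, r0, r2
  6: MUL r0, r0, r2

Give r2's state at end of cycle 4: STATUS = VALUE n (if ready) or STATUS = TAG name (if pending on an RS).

c1: issue SUB r1<-Add1 | r0:6,r1:Add1,r2:9,r3:3
c2: issue MUL r0<-Mul1 | r0:Mul1,r1:Add1,r2:9,r3:3
c3: CDB Add1=3; issue ADD r3<-Add1 | r0:Mul1,r1:3,r2:9,r3:Add1
c4: issue SUB r2<-Add2 | r0:Mul1,r1:3,r2:Add2,r3:Add1

STATUS = TAG Add2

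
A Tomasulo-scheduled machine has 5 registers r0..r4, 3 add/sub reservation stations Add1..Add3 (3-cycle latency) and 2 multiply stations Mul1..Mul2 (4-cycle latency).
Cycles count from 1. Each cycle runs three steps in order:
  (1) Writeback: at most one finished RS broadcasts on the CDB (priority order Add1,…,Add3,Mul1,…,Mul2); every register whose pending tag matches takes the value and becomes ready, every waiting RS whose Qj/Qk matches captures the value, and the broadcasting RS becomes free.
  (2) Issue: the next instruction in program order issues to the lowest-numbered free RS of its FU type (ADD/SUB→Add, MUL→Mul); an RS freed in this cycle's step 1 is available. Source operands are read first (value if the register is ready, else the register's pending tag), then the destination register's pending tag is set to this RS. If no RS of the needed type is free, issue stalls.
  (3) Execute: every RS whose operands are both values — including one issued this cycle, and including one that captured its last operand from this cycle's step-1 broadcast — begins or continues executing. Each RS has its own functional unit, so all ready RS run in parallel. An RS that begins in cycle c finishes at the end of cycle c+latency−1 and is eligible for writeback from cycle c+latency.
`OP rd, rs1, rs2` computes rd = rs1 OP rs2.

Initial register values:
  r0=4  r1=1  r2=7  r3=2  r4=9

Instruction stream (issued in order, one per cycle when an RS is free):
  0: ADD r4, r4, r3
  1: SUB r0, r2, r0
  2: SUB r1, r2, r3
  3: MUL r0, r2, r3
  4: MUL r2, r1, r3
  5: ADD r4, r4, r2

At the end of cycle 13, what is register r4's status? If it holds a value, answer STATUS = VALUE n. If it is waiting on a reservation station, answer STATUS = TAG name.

STATUS = VALUE 21

c1: issue ADD r4<-Add1 | r0:4,r1:1,r2:7,r3:2,r4:Add1
c2: issue SUB r0<-Add2 | r0:Add2,r1:1,r2:7,r3:2,r4:Add1
c3: issue SUB r1<-Add3 | r0:Add2,r1:Add3,r2:7,r3:2,r4:Add1
c4: CDB Add1=11; issue MUL r0<-Mul1 | r0:Mul1,r1:Add3,r2:7,r3:2,r4:11
c5: CDB Add2=3; issue MUL r2<-Mul2 | r0:Mul1,r1:Add3,r2:Mul2,r3:2,r4:11
c6: CDB Add3=5; issue ADD r4<-Add1 | r0:Mul1,r1:5,r2:Mul2,r3:2,r4:Add1
c7: - | r0:Mul1,r1:5,r2:Mul2,r3:2,r4:Add1
c8: CDB Mul1=14 | r0:14,r1:5,r2:Mul2,r3:2,r4:Add1
c9: - | r0:14,r1:5,r2:Mul2,r3:2,r4:Add1
c10: CDB Mul2=10 | r0:14,r1:5,r2:10,r3:2,r4:Add1
c11: - | r0:14,r1:5,r2:10,r3:2,r4:Add1
c12: - | r0:14,r1:5,r2:10,r3:2,r4:Add1
c13: CDB Add1=21 | r0:14,r1:5,r2:10,r3:2,r4:21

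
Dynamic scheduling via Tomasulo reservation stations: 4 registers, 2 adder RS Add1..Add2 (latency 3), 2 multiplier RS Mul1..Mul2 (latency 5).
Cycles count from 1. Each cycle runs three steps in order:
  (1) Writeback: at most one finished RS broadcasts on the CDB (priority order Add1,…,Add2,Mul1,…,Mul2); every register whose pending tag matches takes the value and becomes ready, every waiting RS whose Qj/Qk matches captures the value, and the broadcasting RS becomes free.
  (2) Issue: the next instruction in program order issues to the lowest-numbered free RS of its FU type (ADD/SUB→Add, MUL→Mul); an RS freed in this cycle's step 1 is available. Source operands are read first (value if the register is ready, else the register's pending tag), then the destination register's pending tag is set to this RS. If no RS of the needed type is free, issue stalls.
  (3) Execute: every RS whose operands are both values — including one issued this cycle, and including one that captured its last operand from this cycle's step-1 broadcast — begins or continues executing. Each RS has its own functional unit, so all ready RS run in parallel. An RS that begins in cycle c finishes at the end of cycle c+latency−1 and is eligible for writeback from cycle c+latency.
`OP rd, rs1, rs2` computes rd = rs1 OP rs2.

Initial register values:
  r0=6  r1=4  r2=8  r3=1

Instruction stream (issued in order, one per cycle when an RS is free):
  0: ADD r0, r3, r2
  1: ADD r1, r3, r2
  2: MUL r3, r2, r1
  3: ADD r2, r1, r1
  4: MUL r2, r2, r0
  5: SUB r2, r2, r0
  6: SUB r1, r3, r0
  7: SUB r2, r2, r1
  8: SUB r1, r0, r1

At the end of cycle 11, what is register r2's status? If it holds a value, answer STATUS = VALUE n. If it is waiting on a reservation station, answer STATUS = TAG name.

STATUS = TAG Add2

c1: issue ADD r0<-Add1 | r0:Add1,r1:4,r2:8,r3:1
c2: issue ADD r1<-Add2 | r0:Add1,r1:Add2,r2:8,r3:1
c3: issue MUL r3<-Mul1 | r0:Add1,r1:Add2,r2:8,r3:Mul1
c4: CDB Add1=9; issue ADD r2<-Add1 | r0:9,r1:Add2,r2:Add1,r3:Mul1
c5: CDB Add2=9; issue MUL r2<-Mul2 | r0:9,r1:9,r2:Mul2,r3:Mul1
c6: issue SUB r2<-Add2 | r0:9,r1:9,r2:Add2,r3:Mul1
c7: stall | r0:9,r1:9,r2:Add2,r3:Mul1
c8: CDB Add1=18; issue SUB r1<-Add1 | r0:9,r1:Add1,r2:Add2,r3:Mul1
c9: stall | r0:9,r1:Add1,r2:Add2,r3:Mul1
c10: CDB Mul1=72; stall | r0:9,r1:Add1,r2:Add2,r3:72
c11: stall | r0:9,r1:Add1,r2:Add2,r3:72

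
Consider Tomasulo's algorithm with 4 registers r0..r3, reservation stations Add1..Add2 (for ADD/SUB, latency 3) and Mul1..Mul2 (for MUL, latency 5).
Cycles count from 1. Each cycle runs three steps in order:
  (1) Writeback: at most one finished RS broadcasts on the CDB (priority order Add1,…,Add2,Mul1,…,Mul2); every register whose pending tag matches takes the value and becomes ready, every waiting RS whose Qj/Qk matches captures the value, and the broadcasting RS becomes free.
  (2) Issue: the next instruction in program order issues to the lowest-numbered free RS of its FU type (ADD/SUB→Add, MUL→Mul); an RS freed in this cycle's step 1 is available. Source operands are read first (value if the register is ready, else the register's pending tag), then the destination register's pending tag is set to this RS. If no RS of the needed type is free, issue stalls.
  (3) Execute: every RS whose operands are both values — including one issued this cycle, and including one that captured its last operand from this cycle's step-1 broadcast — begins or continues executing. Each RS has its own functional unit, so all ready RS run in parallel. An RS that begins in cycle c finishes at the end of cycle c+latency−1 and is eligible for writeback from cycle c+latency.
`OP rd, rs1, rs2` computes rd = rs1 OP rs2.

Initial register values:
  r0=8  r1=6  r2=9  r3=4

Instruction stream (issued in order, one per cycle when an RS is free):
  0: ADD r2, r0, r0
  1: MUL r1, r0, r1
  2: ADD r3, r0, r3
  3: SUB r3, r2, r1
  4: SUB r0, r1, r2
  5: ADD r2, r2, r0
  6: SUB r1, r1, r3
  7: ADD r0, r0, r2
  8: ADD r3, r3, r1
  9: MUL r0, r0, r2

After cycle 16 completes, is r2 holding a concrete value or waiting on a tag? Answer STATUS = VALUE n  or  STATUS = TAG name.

cycle 1: issue ADD r2<-Add1 // r0:8,r1:6,r2:Add1,r3:4
cycle 2: issue MUL r1<-Mul1 // r0:8,r1:Mul1,r2:Add1,r3:4
cycle 3: issue ADD r3<-Add2 // r0:8,r1:Mul1,r2:Add1,r3:Add2
cycle 4: CDB Add1=16; issue SUB r3<-Add1 // r0:8,r1:Mul1,r2:16,r3:Add1
cycle 5: stall // r0:8,r1:Mul1,r2:16,r3:Add1
cycle 6: CDB Add2=12; issue SUB r0<-Add2 // r0:Add2,r1:Mul1,r2:16,r3:Add1
cycle 7: CDB Mul1=48; stall // r0:Add2,r1:48,r2:16,r3:Add1
cycle 8: stall // r0:Add2,r1:48,r2:16,r3:Add1
cycle 9: stall // r0:Add2,r1:48,r2:16,r3:Add1
cycle 10: CDB Add1=-32; issue ADD r2<-Add1 // r0:Add2,r1:48,r2:Add1,r3:-32
cycle 11: CDB Add2=32; issue SUB r1<-Add2 // r0:32,r1:Add2,r2:Add1,r3:-32
cycle 12: stall // r0:32,r1:Add2,r2:Add1,r3:-32
cycle 13: stall // r0:32,r1:Add2,r2:Add1,r3:-32
cycle 14: CDB Add1=48; issue ADD r0<-Add1 // r0:Add1,r1:Add2,r2:48,r3:-32
cycle 15: CDB Add2=80; issue ADD r3<-Add2 // r0:Add1,r1:80,r2:48,r3:Add2
cycle 16: issue MUL r0<-Mul1 // r0:Mul1,r1:80,r2:48,r3:Add2

STATUS = VALUE 48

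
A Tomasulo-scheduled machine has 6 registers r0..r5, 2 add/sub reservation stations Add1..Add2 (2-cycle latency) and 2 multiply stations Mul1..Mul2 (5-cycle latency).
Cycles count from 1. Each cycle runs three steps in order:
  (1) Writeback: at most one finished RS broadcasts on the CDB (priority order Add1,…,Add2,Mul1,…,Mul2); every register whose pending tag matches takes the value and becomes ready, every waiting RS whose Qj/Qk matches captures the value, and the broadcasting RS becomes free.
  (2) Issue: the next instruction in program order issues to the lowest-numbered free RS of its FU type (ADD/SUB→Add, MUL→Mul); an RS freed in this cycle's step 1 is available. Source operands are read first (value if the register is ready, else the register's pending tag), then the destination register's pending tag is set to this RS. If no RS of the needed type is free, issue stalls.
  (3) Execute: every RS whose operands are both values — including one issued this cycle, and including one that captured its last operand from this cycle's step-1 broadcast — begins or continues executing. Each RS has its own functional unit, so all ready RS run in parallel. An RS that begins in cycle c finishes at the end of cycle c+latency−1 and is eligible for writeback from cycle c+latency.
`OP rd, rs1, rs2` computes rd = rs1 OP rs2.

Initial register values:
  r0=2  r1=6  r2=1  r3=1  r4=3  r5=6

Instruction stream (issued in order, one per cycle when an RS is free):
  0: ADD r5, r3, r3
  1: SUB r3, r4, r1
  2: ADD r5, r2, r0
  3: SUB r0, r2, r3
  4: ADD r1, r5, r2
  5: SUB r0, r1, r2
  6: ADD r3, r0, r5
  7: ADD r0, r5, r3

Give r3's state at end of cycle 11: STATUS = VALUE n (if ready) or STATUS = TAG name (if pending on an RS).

STATUS = VALUE 6

cycle 1: issue ADD r5<-Add1 // r0:2,r1:6,r2:1,r3:1,r4:3,r5:Add1
cycle 2: issue SUB r3<-Add2 // r0:2,r1:6,r2:1,r3:Add2,r4:3,r5:Add1
cycle 3: CDB Add1=2; issue ADD r5<-Add1 // r0:2,r1:6,r2:1,r3:Add2,r4:3,r5:Add1
cycle 4: CDB Add2=-3; issue SUB r0<-Add2 // r0:Add2,r1:6,r2:1,r3:-3,r4:3,r5:Add1
cycle 5: CDB Add1=3; issue ADD r1<-Add1 // r0:Add2,r1:Add1,r2:1,r3:-3,r4:3,r5:3
cycle 6: CDB Add2=4; issue SUB r0<-Add2 // r0:Add2,r1:Add1,r2:1,r3:-3,r4:3,r5:3
cycle 7: CDB Add1=4; issue ADD r3<-Add1 // r0:Add2,r1:4,r2:1,r3:Add1,r4:3,r5:3
cycle 8: stall // r0:Add2,r1:4,r2:1,r3:Add1,r4:3,r5:3
cycle 9: CDB Add2=3; issue ADD r0<-Add2 // r0:Add2,r1:4,r2:1,r3:Add1,r4:3,r5:3
cycle 10: - // r0:Add2,r1:4,r2:1,r3:Add1,r4:3,r5:3
cycle 11: CDB Add1=6 // r0:Add2,r1:4,r2:1,r3:6,r4:3,r5:3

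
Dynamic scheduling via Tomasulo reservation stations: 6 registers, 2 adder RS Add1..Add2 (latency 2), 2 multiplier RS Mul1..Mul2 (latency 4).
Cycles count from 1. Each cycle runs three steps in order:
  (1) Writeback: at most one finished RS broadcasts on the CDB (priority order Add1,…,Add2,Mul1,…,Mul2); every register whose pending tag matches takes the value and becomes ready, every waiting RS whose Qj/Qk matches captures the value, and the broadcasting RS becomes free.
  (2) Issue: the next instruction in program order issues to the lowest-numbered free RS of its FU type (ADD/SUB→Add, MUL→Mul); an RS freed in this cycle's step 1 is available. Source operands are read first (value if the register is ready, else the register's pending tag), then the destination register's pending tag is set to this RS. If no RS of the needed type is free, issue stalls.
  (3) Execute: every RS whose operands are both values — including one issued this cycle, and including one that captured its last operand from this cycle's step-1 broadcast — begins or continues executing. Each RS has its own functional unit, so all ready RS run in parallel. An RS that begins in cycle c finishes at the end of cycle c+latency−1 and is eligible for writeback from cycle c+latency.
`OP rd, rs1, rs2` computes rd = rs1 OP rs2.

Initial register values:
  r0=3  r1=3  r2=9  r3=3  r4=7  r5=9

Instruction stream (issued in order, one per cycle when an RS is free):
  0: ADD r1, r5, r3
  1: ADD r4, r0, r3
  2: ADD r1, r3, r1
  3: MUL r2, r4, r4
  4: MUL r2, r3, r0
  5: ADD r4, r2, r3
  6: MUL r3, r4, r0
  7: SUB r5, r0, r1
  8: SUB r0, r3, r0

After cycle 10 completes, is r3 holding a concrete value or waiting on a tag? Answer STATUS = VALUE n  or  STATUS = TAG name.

STATUS = TAG Mul1

  c1: issue ADD r1<-Add1  regs: r0:3,r1:Add1,r2:9,r3:3,r4:7,r5:9
  c2: issue ADD r4<-Add2  regs: r0:3,r1:Add1,r2:9,r3:3,r4:Add2,r5:9
  c3: CDB Add1=12; issue ADD r1<-Add1  regs: r0:3,r1:Add1,r2:9,r3:3,r4:Add2,r5:9
  c4: CDB Add2=6; issue MUL r2<-Mul1  regs: r0:3,r1:Add1,r2:Mul1,r3:3,r4:6,r5:9
  c5: CDB Add1=15; issue MUL r2<-Mul2  regs: r0:3,r1:15,r2:Mul2,r3:3,r4:6,r5:9
  c6: issue ADD r4<-Add1  regs: r0:3,r1:15,r2:Mul2,r3:3,r4:Add1,r5:9
  c7: stall  regs: r0:3,r1:15,r2:Mul2,r3:3,r4:Add1,r5:9
  c8: CDB Mul1=36; issue MUL r3<-Mul1  regs: r0:3,r1:15,r2:Mul2,r3:Mul1,r4:Add1,r5:9
  c9: CDB Mul2=9; issue SUB r5<-Add2  regs: r0:3,r1:15,r2:9,r3:Mul1,r4:Add1,r5:Add2
  c10: stall  regs: r0:3,r1:15,r2:9,r3:Mul1,r4:Add1,r5:Add2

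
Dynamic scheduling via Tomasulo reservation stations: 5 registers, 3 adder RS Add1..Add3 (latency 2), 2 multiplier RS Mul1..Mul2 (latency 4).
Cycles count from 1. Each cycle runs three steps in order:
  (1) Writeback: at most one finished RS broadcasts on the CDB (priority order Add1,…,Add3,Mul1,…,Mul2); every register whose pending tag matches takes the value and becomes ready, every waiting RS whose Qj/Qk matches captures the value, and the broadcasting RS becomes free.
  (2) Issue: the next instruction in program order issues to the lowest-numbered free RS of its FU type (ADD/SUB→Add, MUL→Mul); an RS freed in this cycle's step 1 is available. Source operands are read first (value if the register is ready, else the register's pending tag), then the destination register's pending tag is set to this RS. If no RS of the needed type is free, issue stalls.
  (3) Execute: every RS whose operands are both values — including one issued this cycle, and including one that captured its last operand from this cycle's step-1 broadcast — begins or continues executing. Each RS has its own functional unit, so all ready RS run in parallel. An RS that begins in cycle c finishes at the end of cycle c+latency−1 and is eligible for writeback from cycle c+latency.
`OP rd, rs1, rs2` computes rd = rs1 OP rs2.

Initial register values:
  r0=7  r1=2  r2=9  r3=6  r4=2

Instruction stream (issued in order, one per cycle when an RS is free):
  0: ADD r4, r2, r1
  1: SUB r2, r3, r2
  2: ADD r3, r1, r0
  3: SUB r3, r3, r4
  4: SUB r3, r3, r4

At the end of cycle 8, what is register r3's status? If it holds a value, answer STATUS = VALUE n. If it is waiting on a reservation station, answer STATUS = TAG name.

  c1: issue ADD r4<-Add1  regs: r0:7,r1:2,r2:9,r3:6,r4:Add1
  c2: issue SUB r2<-Add2  regs: r0:7,r1:2,r2:Add2,r3:6,r4:Add1
  c3: CDB Add1=11; issue ADD r3<-Add1  regs: r0:7,r1:2,r2:Add2,r3:Add1,r4:11
  c4: CDB Add2=-3; issue SUB r3<-Add2  regs: r0:7,r1:2,r2:-3,r3:Add2,r4:11
  c5: CDB Add1=9; issue SUB r3<-Add1  regs: r0:7,r1:2,r2:-3,r3:Add1,r4:11
  c6: -  regs: r0:7,r1:2,r2:-3,r3:Add1,r4:11
  c7: CDB Add2=-2  regs: r0:7,r1:2,r2:-3,r3:Add1,r4:11
  c8: -  regs: r0:7,r1:2,r2:-3,r3:Add1,r4:11

STATUS = TAG Add1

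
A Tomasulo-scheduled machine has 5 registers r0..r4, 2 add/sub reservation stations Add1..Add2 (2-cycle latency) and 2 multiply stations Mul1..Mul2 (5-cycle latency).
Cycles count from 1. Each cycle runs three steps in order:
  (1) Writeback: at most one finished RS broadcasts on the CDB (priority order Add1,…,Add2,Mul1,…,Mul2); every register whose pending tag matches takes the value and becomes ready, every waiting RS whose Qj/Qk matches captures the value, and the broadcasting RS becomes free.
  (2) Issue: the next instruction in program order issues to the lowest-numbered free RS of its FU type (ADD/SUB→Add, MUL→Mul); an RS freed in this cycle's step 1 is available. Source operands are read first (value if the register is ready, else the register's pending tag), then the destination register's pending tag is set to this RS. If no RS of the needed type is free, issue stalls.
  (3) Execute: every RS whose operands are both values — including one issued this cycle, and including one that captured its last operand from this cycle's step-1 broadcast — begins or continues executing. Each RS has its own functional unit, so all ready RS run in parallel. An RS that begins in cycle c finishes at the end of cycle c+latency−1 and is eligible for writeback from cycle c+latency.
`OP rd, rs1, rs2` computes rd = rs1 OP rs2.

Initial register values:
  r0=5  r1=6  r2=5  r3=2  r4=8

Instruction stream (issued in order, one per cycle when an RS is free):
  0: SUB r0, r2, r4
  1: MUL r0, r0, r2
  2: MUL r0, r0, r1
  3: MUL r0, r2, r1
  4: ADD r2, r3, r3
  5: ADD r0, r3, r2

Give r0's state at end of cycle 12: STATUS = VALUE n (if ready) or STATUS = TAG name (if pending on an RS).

cycle 1: issue SUB r0<-Add1 // r0:Add1,r1:6,r2:5,r3:2,r4:8
cycle 2: issue MUL r0<-Mul1 // r0:Mul1,r1:6,r2:5,r3:2,r4:8
cycle 3: CDB Add1=-3; issue MUL r0<-Mul2 // r0:Mul2,r1:6,r2:5,r3:2,r4:8
cycle 4: stall // r0:Mul2,r1:6,r2:5,r3:2,r4:8
cycle 5: stall // r0:Mul2,r1:6,r2:5,r3:2,r4:8
cycle 6: stall // r0:Mul2,r1:6,r2:5,r3:2,r4:8
cycle 7: stall // r0:Mul2,r1:6,r2:5,r3:2,r4:8
cycle 8: CDB Mul1=-15; issue MUL r0<-Mul1 // r0:Mul1,r1:6,r2:5,r3:2,r4:8
cycle 9: issue ADD r2<-Add1 // r0:Mul1,r1:6,r2:Add1,r3:2,r4:8
cycle 10: issue ADD r0<-Add2 // r0:Add2,r1:6,r2:Add1,r3:2,r4:8
cycle 11: CDB Add1=4 // r0:Add2,r1:6,r2:4,r3:2,r4:8
cycle 12: - // r0:Add2,r1:6,r2:4,r3:2,r4:8

STATUS = TAG Add2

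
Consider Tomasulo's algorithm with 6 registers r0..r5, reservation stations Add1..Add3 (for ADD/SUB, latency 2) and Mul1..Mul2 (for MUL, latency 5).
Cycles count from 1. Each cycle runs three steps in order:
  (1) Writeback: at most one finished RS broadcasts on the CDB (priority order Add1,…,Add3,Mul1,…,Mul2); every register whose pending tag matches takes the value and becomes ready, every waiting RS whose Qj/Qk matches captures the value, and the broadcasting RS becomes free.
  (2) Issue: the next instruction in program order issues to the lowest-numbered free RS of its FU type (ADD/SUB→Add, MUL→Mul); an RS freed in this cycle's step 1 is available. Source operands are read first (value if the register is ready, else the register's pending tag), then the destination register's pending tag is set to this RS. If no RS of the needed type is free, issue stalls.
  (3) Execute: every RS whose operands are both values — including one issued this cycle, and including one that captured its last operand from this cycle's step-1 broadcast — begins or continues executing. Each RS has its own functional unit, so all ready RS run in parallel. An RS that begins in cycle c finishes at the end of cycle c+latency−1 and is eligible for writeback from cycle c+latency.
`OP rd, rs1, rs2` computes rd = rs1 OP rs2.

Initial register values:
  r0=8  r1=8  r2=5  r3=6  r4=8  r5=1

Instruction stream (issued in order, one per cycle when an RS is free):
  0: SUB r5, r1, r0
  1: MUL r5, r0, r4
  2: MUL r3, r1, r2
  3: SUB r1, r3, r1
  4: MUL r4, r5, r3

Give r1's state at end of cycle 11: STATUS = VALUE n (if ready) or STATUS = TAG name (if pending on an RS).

  c1: issue SUB r5<-Add1  regs: r0:8,r1:8,r2:5,r3:6,r4:8,r5:Add1
  c2: issue MUL r5<-Mul1  regs: r0:8,r1:8,r2:5,r3:6,r4:8,r5:Mul1
  c3: CDB Add1=0; issue MUL r3<-Mul2  regs: r0:8,r1:8,r2:5,r3:Mul2,r4:8,r5:Mul1
  c4: issue SUB r1<-Add1  regs: r0:8,r1:Add1,r2:5,r3:Mul2,r4:8,r5:Mul1
  c5: stall  regs: r0:8,r1:Add1,r2:5,r3:Mul2,r4:8,r5:Mul1
  c6: stall  regs: r0:8,r1:Add1,r2:5,r3:Mul2,r4:8,r5:Mul1
  c7: CDB Mul1=64; issue MUL r4<-Mul1  regs: r0:8,r1:Add1,r2:5,r3:Mul2,r4:Mul1,r5:64
  c8: CDB Mul2=40  regs: r0:8,r1:Add1,r2:5,r3:40,r4:Mul1,r5:64
  c9: -  regs: r0:8,r1:Add1,r2:5,r3:40,r4:Mul1,r5:64
  c10: CDB Add1=32  regs: r0:8,r1:32,r2:5,r3:40,r4:Mul1,r5:64
  c11: -  regs: r0:8,r1:32,r2:5,r3:40,r4:Mul1,r5:64

STATUS = VALUE 32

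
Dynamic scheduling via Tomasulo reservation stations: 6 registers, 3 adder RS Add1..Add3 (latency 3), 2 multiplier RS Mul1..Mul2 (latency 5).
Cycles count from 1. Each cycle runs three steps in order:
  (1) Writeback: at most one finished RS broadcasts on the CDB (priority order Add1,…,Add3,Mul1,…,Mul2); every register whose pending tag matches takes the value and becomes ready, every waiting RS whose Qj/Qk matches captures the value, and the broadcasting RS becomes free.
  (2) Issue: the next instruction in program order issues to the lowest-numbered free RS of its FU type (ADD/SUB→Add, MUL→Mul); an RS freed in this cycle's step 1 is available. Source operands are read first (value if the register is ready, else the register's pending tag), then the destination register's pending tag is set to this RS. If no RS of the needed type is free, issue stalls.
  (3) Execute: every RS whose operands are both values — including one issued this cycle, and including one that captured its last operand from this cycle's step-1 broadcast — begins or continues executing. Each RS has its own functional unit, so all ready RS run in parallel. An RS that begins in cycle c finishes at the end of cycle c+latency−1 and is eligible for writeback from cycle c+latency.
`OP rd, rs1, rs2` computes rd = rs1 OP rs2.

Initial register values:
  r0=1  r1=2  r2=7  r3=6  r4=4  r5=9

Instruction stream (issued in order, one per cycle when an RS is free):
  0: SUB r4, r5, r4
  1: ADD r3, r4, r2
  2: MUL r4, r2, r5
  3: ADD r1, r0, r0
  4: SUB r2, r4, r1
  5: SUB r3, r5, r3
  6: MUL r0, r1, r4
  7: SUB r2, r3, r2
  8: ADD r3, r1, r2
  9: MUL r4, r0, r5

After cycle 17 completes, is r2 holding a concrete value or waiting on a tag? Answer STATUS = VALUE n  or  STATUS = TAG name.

STATUS = VALUE -64

  c1: issue SUB r4<-Add1  regs: r0:1,r1:2,r2:7,r3:6,r4:Add1,r5:9
  c2: issue ADD r3<-Add2  regs: r0:1,r1:2,r2:7,r3:Add2,r4:Add1,r5:9
  c3: issue MUL r4<-Mul1  regs: r0:1,r1:2,r2:7,r3:Add2,r4:Mul1,r5:9
  c4: CDB Add1=5; issue ADD r1<-Add1  regs: r0:1,r1:Add1,r2:7,r3:Add2,r4:Mul1,r5:9
  c5: issue SUB r2<-Add3  regs: r0:1,r1:Add1,r2:Add3,r3:Add2,r4:Mul1,r5:9
  c6: stall  regs: r0:1,r1:Add1,r2:Add3,r3:Add2,r4:Mul1,r5:9
  c7: CDB Add1=2; issue SUB r3<-Add1  regs: r0:1,r1:2,r2:Add3,r3:Add1,r4:Mul1,r5:9
  c8: CDB Add2=12; issue MUL r0<-Mul2  regs: r0:Mul2,r1:2,r2:Add3,r3:Add1,r4:Mul1,r5:9
  c9: CDB Mul1=63; issue SUB r2<-Add2  regs: r0:Mul2,r1:2,r2:Add2,r3:Add1,r4:63,r5:9
  c10: stall  regs: r0:Mul2,r1:2,r2:Add2,r3:Add1,r4:63,r5:9
  c11: CDB Add1=-3; issue ADD r3<-Add1  regs: r0:Mul2,r1:2,r2:Add2,r3:Add1,r4:63,r5:9
  c12: CDB Add3=61; issue MUL r4<-Mul1  regs: r0:Mul2,r1:2,r2:Add2,r3:Add1,r4:Mul1,r5:9
  c13: -  regs: r0:Mul2,r1:2,r2:Add2,r3:Add1,r4:Mul1,r5:9
  c14: CDB Mul2=126  regs: r0:126,r1:2,r2:Add2,r3:Add1,r4:Mul1,r5:9
  c15: CDB Add2=-64  regs: r0:126,r1:2,r2:-64,r3:Add1,r4:Mul1,r5:9
  c16: -  regs: r0:126,r1:2,r2:-64,r3:Add1,r4:Mul1,r5:9
  c17: -  regs: r0:126,r1:2,r2:-64,r3:Add1,r4:Mul1,r5:9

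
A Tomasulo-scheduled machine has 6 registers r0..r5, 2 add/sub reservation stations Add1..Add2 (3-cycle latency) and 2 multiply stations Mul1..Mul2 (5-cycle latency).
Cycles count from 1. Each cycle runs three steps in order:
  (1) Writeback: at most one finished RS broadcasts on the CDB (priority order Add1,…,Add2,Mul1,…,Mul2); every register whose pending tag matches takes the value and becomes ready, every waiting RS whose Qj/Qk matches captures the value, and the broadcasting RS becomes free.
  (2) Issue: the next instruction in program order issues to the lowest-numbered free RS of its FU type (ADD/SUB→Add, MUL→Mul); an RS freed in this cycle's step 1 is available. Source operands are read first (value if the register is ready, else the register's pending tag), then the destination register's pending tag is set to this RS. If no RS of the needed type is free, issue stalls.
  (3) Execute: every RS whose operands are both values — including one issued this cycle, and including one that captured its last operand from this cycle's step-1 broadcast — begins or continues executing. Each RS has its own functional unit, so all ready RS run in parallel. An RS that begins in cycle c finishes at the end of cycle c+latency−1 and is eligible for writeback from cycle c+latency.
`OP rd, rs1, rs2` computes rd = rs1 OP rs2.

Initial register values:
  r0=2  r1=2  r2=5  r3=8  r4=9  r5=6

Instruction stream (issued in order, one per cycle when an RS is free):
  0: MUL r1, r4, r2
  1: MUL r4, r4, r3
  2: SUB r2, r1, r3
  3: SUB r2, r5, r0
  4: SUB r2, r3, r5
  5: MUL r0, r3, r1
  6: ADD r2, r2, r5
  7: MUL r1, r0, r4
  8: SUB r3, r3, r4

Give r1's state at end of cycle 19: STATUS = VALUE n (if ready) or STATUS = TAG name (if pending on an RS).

STATUS = TAG Mul2

c1: issue MUL r1<-Mul1 | r0:2,r1:Mul1,r2:5,r3:8,r4:9,r5:6
c2: issue MUL r4<-Mul2 | r0:2,r1:Mul1,r2:5,r3:8,r4:Mul2,r5:6
c3: issue SUB r2<-Add1 | r0:2,r1:Mul1,r2:Add1,r3:8,r4:Mul2,r5:6
c4: issue SUB r2<-Add2 | r0:2,r1:Mul1,r2:Add2,r3:8,r4:Mul2,r5:6
c5: stall | r0:2,r1:Mul1,r2:Add2,r3:8,r4:Mul2,r5:6
c6: CDB Mul1=45; stall | r0:2,r1:45,r2:Add2,r3:8,r4:Mul2,r5:6
c7: CDB Add2=4; issue SUB r2<-Add2 | r0:2,r1:45,r2:Add2,r3:8,r4:Mul2,r5:6
c8: CDB Mul2=72; issue MUL r0<-Mul1 | r0:Mul1,r1:45,r2:Add2,r3:8,r4:72,r5:6
c9: CDB Add1=37; issue ADD r2<-Add1 | r0:Mul1,r1:45,r2:Add1,r3:8,r4:72,r5:6
c10: CDB Add2=2; issue MUL r1<-Mul2 | r0:Mul1,r1:Mul2,r2:Add1,r3:8,r4:72,r5:6
c11: issue SUB r3<-Add2 | r0:Mul1,r1:Mul2,r2:Add1,r3:Add2,r4:72,r5:6
c12: - | r0:Mul1,r1:Mul2,r2:Add1,r3:Add2,r4:72,r5:6
c13: CDB Add1=8 | r0:Mul1,r1:Mul2,r2:8,r3:Add2,r4:72,r5:6
c14: CDB Add2=-64 | r0:Mul1,r1:Mul2,r2:8,r3:-64,r4:72,r5:6
c15: CDB Mul1=360 | r0:360,r1:Mul2,r2:8,r3:-64,r4:72,r5:6
c16: - | r0:360,r1:Mul2,r2:8,r3:-64,r4:72,r5:6
c17: - | r0:360,r1:Mul2,r2:8,r3:-64,r4:72,r5:6
c18: - | r0:360,r1:Mul2,r2:8,r3:-64,r4:72,r5:6
c19: - | r0:360,r1:Mul2,r2:8,r3:-64,r4:72,r5:6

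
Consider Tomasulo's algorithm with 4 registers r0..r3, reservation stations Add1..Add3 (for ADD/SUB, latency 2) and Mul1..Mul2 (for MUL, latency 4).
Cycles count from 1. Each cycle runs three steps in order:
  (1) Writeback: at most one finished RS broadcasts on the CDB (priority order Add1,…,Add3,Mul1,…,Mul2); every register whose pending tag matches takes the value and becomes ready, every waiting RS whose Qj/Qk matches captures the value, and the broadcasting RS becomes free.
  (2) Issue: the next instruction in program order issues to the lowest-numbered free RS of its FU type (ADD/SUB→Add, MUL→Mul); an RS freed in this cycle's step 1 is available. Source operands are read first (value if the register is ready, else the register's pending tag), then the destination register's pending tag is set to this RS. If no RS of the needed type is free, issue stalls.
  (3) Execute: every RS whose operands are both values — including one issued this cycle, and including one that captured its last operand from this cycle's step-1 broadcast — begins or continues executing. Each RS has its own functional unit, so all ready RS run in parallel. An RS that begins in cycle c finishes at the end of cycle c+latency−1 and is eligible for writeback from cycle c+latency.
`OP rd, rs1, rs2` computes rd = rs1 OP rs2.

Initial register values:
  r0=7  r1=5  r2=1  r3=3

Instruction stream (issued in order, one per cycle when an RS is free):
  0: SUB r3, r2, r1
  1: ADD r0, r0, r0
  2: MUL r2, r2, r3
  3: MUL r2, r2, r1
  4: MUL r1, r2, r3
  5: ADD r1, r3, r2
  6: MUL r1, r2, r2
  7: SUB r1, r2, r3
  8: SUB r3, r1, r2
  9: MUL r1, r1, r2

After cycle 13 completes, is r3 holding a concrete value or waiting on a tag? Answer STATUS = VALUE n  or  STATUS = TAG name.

STATUS = TAG Add1

cycle 1: issue SUB r3<-Add1 // r0:7,r1:5,r2:1,r3:Add1
cycle 2: issue ADD r0<-Add2 // r0:Add2,r1:5,r2:1,r3:Add1
cycle 3: CDB Add1=-4; issue MUL r2<-Mul1 // r0:Add2,r1:5,r2:Mul1,r3:-4
cycle 4: CDB Add2=14; issue MUL r2<-Mul2 // r0:14,r1:5,r2:Mul2,r3:-4
cycle 5: stall // r0:14,r1:5,r2:Mul2,r3:-4
cycle 6: stall // r0:14,r1:5,r2:Mul2,r3:-4
cycle 7: CDB Mul1=-4; issue MUL r1<-Mul1 // r0:14,r1:Mul1,r2:Mul2,r3:-4
cycle 8: issue ADD r1<-Add1 // r0:14,r1:Add1,r2:Mul2,r3:-4
cycle 9: stall // r0:14,r1:Add1,r2:Mul2,r3:-4
cycle 10: stall // r0:14,r1:Add1,r2:Mul2,r3:-4
cycle 11: CDB Mul2=-20; issue MUL r1<-Mul2 // r0:14,r1:Mul2,r2:-20,r3:-4
cycle 12: issue SUB r1<-Add2 // r0:14,r1:Add2,r2:-20,r3:-4
cycle 13: CDB Add1=-24; issue SUB r3<-Add1 // r0:14,r1:Add2,r2:-20,r3:Add1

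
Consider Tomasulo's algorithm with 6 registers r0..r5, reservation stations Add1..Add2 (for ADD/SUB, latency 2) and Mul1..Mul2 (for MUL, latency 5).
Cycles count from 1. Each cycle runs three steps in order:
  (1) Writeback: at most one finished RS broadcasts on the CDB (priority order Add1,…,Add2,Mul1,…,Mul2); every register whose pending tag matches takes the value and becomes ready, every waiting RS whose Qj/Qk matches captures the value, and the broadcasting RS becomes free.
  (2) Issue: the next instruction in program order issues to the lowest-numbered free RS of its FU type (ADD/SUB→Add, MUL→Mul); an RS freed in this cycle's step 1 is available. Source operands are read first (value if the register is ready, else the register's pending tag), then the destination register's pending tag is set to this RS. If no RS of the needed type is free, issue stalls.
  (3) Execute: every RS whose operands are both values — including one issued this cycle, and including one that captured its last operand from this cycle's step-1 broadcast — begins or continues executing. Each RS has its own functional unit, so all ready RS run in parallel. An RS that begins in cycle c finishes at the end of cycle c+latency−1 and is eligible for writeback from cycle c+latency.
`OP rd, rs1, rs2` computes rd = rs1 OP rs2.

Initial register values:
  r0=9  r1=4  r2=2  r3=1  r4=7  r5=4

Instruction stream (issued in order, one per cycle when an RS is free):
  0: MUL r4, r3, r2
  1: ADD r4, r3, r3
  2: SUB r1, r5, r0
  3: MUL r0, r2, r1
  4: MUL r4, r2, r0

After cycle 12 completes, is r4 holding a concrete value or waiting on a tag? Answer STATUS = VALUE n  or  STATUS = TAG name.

c1: issue MUL r4<-Mul1 | r0:9,r1:4,r2:2,r3:1,r4:Mul1,r5:4
c2: issue ADD r4<-Add1 | r0:9,r1:4,r2:2,r3:1,r4:Add1,r5:4
c3: issue SUB r1<-Add2 | r0:9,r1:Add2,r2:2,r3:1,r4:Add1,r5:4
c4: CDB Add1=2; issue MUL r0<-Mul2 | r0:Mul2,r1:Add2,r2:2,r3:1,r4:2,r5:4
c5: CDB Add2=-5; stall | r0:Mul2,r1:-5,r2:2,r3:1,r4:2,r5:4
c6: CDB Mul1=2; issue MUL r4<-Mul1 | r0:Mul2,r1:-5,r2:2,r3:1,r4:Mul1,r5:4
c7: - | r0:Mul2,r1:-5,r2:2,r3:1,r4:Mul1,r5:4
c8: - | r0:Mul2,r1:-5,r2:2,r3:1,r4:Mul1,r5:4
c9: - | r0:Mul2,r1:-5,r2:2,r3:1,r4:Mul1,r5:4
c10: CDB Mul2=-10 | r0:-10,r1:-5,r2:2,r3:1,r4:Mul1,r5:4
c11: - | r0:-10,r1:-5,r2:2,r3:1,r4:Mul1,r5:4
c12: - | r0:-10,r1:-5,r2:2,r3:1,r4:Mul1,r5:4

STATUS = TAG Mul1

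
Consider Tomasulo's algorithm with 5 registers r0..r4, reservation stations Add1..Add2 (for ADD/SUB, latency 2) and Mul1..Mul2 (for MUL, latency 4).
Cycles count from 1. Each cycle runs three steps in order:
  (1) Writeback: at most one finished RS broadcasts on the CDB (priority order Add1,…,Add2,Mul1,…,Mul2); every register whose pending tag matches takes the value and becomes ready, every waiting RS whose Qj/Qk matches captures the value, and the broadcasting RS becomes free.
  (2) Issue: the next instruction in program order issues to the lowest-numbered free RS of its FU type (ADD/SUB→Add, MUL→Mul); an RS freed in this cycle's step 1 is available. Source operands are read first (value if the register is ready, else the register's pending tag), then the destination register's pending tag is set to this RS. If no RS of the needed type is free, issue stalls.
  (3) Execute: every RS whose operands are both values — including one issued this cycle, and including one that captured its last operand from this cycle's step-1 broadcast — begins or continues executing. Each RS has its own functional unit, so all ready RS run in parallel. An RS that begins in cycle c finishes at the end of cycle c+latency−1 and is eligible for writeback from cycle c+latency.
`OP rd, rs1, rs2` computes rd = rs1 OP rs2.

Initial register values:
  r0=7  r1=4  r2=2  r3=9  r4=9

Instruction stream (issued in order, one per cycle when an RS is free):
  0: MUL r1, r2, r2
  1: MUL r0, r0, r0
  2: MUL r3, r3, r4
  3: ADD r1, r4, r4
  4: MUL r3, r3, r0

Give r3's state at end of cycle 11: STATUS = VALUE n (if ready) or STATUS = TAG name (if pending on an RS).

c1: issue MUL r1<-Mul1 | r0:7,r1:Mul1,r2:2,r3:9,r4:9
c2: issue MUL r0<-Mul2 | r0:Mul2,r1:Mul1,r2:2,r3:9,r4:9
c3: stall | r0:Mul2,r1:Mul1,r2:2,r3:9,r4:9
c4: stall | r0:Mul2,r1:Mul1,r2:2,r3:9,r4:9
c5: CDB Mul1=4; issue MUL r3<-Mul1 | r0:Mul2,r1:4,r2:2,r3:Mul1,r4:9
c6: CDB Mul2=49; issue ADD r1<-Add1 | r0:49,r1:Add1,r2:2,r3:Mul1,r4:9
c7: issue MUL r3<-Mul2 | r0:49,r1:Add1,r2:2,r3:Mul2,r4:9
c8: CDB Add1=18 | r0:49,r1:18,r2:2,r3:Mul2,r4:9
c9: CDB Mul1=81 | r0:49,r1:18,r2:2,r3:Mul2,r4:9
c10: - | r0:49,r1:18,r2:2,r3:Mul2,r4:9
c11: - | r0:49,r1:18,r2:2,r3:Mul2,r4:9

STATUS = TAG Mul2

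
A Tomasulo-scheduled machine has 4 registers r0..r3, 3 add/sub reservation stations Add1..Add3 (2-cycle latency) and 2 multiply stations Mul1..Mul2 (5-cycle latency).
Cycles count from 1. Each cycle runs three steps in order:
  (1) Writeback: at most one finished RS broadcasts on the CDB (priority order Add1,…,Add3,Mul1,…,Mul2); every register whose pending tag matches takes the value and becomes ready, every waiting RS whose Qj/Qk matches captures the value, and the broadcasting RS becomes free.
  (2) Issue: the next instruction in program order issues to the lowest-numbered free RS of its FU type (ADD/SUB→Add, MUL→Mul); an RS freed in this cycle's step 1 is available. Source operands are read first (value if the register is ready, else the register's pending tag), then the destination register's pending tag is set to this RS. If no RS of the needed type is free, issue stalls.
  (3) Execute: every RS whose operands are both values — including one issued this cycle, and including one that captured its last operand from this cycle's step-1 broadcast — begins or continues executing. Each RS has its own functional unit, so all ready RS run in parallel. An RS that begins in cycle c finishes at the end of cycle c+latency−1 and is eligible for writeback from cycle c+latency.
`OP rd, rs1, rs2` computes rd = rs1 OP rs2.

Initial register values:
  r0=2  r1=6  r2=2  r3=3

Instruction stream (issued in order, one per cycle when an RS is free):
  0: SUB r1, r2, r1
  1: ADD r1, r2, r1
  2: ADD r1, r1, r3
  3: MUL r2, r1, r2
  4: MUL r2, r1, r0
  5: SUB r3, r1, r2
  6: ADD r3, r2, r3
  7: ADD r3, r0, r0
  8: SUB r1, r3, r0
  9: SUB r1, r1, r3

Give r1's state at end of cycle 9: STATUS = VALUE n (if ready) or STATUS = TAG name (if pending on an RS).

cycle 1: issue SUB r1<-Add1 // r0:2,r1:Add1,r2:2,r3:3
cycle 2: issue ADD r1<-Add2 // r0:2,r1:Add2,r2:2,r3:3
cycle 3: CDB Add1=-4; issue ADD r1<-Add1 // r0:2,r1:Add1,r2:2,r3:3
cycle 4: issue MUL r2<-Mul1 // r0:2,r1:Add1,r2:Mul1,r3:3
cycle 5: CDB Add2=-2; issue MUL r2<-Mul2 // r0:2,r1:Add1,r2:Mul2,r3:3
cycle 6: issue SUB r3<-Add2 // r0:2,r1:Add1,r2:Mul2,r3:Add2
cycle 7: CDB Add1=1; issue ADD r3<-Add1 // r0:2,r1:1,r2:Mul2,r3:Add1
cycle 8: issue ADD r3<-Add3 // r0:2,r1:1,r2:Mul2,r3:Add3
cycle 9: stall // r0:2,r1:1,r2:Mul2,r3:Add3

STATUS = VALUE 1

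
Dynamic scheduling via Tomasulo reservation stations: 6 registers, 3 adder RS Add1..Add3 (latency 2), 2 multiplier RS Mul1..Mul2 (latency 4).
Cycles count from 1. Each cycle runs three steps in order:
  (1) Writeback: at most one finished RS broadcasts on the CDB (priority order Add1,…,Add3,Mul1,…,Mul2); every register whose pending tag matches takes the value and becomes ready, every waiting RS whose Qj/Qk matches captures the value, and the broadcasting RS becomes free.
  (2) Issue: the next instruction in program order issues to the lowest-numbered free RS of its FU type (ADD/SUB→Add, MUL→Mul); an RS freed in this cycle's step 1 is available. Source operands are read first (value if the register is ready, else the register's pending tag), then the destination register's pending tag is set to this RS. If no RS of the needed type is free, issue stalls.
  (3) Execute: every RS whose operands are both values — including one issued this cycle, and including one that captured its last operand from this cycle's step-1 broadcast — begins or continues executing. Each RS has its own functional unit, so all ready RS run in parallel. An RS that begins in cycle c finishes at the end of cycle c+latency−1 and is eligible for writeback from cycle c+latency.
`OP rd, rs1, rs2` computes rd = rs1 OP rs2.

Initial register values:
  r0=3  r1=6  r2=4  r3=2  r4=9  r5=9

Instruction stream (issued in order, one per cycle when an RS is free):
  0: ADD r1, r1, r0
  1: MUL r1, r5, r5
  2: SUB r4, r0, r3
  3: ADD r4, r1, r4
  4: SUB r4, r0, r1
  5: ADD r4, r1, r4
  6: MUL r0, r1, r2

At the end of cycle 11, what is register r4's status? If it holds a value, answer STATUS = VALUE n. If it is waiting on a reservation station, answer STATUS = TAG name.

c1: issue ADD r1<-Add1 | r0:3,r1:Add1,r2:4,r3:2,r4:9,r5:9
c2: issue MUL r1<-Mul1 | r0:3,r1:Mul1,r2:4,r3:2,r4:9,r5:9
c3: CDB Add1=9; issue SUB r4<-Add1 | r0:3,r1:Mul1,r2:4,r3:2,r4:Add1,r5:9
c4: issue ADD r4<-Add2 | r0:3,r1:Mul1,r2:4,r3:2,r4:Add2,r5:9
c5: CDB Add1=1; issue SUB r4<-Add1 | r0:3,r1:Mul1,r2:4,r3:2,r4:Add1,r5:9
c6: CDB Mul1=81; issue ADD r4<-Add3 | r0:3,r1:81,r2:4,r3:2,r4:Add3,r5:9
c7: issue MUL r0<-Mul1 | r0:Mul1,r1:81,r2:4,r3:2,r4:Add3,r5:9
c8: CDB Add1=-78 | r0:Mul1,r1:81,r2:4,r3:2,r4:Add3,r5:9
c9: CDB Add2=82 | r0:Mul1,r1:81,r2:4,r3:2,r4:Add3,r5:9
c10: CDB Add3=3 | r0:Mul1,r1:81,r2:4,r3:2,r4:3,r5:9
c11: CDB Mul1=324 | r0:324,r1:81,r2:4,r3:2,r4:3,r5:9

STATUS = VALUE 3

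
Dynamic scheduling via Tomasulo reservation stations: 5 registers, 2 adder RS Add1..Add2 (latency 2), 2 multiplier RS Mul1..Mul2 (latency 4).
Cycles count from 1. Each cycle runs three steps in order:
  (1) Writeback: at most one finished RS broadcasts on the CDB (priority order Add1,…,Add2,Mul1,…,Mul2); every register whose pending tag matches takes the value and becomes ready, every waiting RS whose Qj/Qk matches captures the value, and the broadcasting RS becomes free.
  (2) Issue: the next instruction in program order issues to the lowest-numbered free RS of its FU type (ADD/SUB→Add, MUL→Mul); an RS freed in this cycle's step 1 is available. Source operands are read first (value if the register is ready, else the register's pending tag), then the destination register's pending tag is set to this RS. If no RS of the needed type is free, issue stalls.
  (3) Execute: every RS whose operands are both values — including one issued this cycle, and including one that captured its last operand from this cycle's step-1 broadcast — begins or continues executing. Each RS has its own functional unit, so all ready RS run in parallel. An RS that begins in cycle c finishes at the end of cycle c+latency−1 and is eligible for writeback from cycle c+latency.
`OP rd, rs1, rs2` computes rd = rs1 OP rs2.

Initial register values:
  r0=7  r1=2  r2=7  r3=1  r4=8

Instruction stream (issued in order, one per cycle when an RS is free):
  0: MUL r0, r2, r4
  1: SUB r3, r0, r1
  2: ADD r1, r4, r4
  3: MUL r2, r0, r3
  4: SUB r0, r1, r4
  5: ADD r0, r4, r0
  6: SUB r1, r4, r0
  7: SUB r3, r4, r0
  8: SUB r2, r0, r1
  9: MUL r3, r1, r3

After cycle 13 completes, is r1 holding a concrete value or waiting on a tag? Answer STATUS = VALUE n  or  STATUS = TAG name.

c1: issue MUL r0<-Mul1 | r0:Mul1,r1:2,r2:7,r3:1,r4:8
c2: issue SUB r3<-Add1 | r0:Mul1,r1:2,r2:7,r3:Add1,r4:8
c3: issue ADD r1<-Add2 | r0:Mul1,r1:Add2,r2:7,r3:Add1,r4:8
c4: issue MUL r2<-Mul2 | r0:Mul1,r1:Add2,r2:Mul2,r3:Add1,r4:8
c5: CDB Add2=16; issue SUB r0<-Add2 | r0:Add2,r1:16,r2:Mul2,r3:Add1,r4:8
c6: CDB Mul1=56; stall | r0:Add2,r1:16,r2:Mul2,r3:Add1,r4:8
c7: CDB Add2=8; issue ADD r0<-Add2 | r0:Add2,r1:16,r2:Mul2,r3:Add1,r4:8
c8: CDB Add1=54; issue SUB r1<-Add1 | r0:Add2,r1:Add1,r2:Mul2,r3:54,r4:8
c9: CDB Add2=16; issue SUB r3<-Add2 | r0:16,r1:Add1,r2:Mul2,r3:Add2,r4:8
c10: stall | r0:16,r1:Add1,r2:Mul2,r3:Add2,r4:8
c11: CDB Add1=-8; issue SUB r2<-Add1 | r0:16,r1:-8,r2:Add1,r3:Add2,r4:8
c12: CDB Add2=-8; issue MUL r3<-Mul1 | r0:16,r1:-8,r2:Add1,r3:Mul1,r4:8
c13: CDB Add1=24 | r0:16,r1:-8,r2:24,r3:Mul1,r4:8

STATUS = VALUE -8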